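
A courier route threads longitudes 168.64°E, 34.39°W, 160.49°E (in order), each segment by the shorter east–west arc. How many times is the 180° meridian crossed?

Leg 1: +168.64° → -34.39°, shortest Δλ = 156.97° (east) — crosses 180°.
Leg 2: -34.39° → +160.49°, shortest Δλ = -165.12° (west) — crosses 180°.
Total crossings: 2.

2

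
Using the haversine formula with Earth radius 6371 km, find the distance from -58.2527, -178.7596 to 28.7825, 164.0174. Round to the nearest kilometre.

9810 km

Δλ = 164.0174 − -178.7596 = 342.7770°; wrapped into (−180°, 180°]: -17.2230°.
Δφ = 28.7825 − -58.2527 = 87.0352°.
a = sin²(Δφ/2) + cos φ₁ · cos φ₂ · sin²(Δλ/2) = 0.484478.
c = 2·atan2(√a, √(1−a)) = 1.53975 rad → d = 6371·c ≈ 9809.73 km.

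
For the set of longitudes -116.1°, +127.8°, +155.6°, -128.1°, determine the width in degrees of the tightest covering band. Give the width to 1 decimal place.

Sort the longitudes: -128.1°, -116.1°, +127.8°, +155.6°.
Eastward gaps between consecutive values (wrapping around): 12.0°, 243.9°, 27.8°, 76.3°.
Largest gap = 243.9° ⇒ minimal covering band is its complement: 360° − 243.9° = 116.1°.
Band runs from +127.8° eastward to -116.1°, crossing the antimeridian.

116.1°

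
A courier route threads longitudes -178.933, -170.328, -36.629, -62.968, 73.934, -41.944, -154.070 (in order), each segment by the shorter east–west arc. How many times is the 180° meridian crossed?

Leg 1: -178.933° → -170.328°, shortest Δλ = 8.605° (east) — does not cross 180°.
Leg 2: -170.328° → -36.629°, shortest Δλ = 133.699° (east) — does not cross 180°.
Leg 3: -36.629° → -62.968°, shortest Δλ = -26.339° (west) — does not cross 180°.
Leg 4: -62.968° → +73.934°, shortest Δλ = 136.902° (east) — does not cross 180°.
Leg 5: +73.934° → -41.944°, shortest Δλ = -115.878° (west) — does not cross 180°.
Leg 6: -41.944° → -154.070°, shortest Δλ = -112.126° (west) — does not cross 180°.
Total crossings: 0.

0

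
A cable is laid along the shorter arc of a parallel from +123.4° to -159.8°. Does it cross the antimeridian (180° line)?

Yes

Naïve |-159.8 − 123.4| = 283.2° > 180°, so the shorter arc goes the other way round — across 180°.
Signed shortest Δλ = ((-159.8 − 123.4 + 180) mod 360) − 180 = 76.8°.
Going east by 76.8° from +123.4° passes through 180° before reaching -159.8°.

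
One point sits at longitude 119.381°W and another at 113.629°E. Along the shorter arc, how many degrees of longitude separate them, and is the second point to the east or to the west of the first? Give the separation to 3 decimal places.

126.990° west

Raw difference: 113.629 − -119.381 = 233.01°.
Normalise into (−180°, 180°]: 233.01° − 360° = -126.99°.
Negative ⇒ the second point lies to the west; separation 126.990°.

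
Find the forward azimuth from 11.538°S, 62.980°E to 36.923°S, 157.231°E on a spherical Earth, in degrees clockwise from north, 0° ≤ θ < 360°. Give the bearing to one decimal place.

127.0°

Δλ = 157.231 − 62.980 = 94.251°.
θ = atan2( sin Δλ · cos φ₂ , cos φ₁ · sin φ₂ − sin φ₁ · cos φ₂ · cos Δλ )
  = atan2(0.79724, -0.60045) = 126.986° → normalised to [0°, 360°): 126.986°.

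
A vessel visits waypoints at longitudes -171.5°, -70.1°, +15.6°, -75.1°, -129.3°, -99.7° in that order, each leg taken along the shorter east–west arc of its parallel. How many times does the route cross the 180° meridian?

0

Leg 1: -171.5° → -70.1°, shortest Δλ = 101.4° (east) — does not cross 180°.
Leg 2: -70.1° → +15.6°, shortest Δλ = 85.7° (east) — does not cross 180°.
Leg 3: +15.6° → -75.1°, shortest Δλ = -90.7° (west) — does not cross 180°.
Leg 4: -75.1° → -129.3°, shortest Δλ = -54.2° (west) — does not cross 180°.
Leg 5: -129.3° → -99.7°, shortest Δλ = 29.6° (east) — does not cross 180°.
Total crossings: 0.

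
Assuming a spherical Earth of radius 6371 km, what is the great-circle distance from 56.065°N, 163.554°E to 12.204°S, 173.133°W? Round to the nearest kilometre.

7894 km

Δλ = -173.133 − 163.554 = -336.687°; wrapped into (−180°, 180°]: 23.313°.
Δφ = -12.204 − 56.065 = -68.269°.
a = sin²(Δφ/2) + cos φ₁ · cos φ₂ · sin²(Δλ/2) = 0.337149.
c = 2·atan2(√a, √(1−a)) = 1.23904 rad → d = 6371·c ≈ 7893.94 km.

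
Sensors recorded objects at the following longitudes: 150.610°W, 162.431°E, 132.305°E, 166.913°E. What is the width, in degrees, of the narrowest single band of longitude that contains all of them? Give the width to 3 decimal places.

Sort the longitudes: -150.610°, +132.305°, +162.431°, +166.913°.
Eastward gaps between consecutive values (wrapping around): 282.915°, 30.126°, 4.482°, 42.477°.
Largest gap = 282.915° ⇒ minimal covering band is its complement: 360° − 282.915° = 77.085°.
Band runs from +132.305° eastward to -150.610°, crossing the antimeridian.

77.085°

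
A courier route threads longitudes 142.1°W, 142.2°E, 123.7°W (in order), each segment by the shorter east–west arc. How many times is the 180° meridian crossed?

2

Leg 1: -142.1° → +142.2°, shortest Δλ = -75.7° (west) — crosses 180°.
Leg 2: +142.2° → -123.7°, shortest Δλ = 94.1° (east) — crosses 180°.
Total crossings: 2.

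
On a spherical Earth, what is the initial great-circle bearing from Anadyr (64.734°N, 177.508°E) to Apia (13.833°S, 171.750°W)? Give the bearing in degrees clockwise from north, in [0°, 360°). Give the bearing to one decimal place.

169.4°

Δλ = -171.750 − 177.508 = -349.258°; wrapped into (−180°, 180°]: 10.742°.
θ = atan2( sin Δλ · cos φ₂ , cos φ₁ · sin φ₂ − sin φ₁ · cos φ₂ · cos Δλ )
  = atan2(0.18098, -0.96477) = 169.375° → normalised to [0°, 360°): 169.375°.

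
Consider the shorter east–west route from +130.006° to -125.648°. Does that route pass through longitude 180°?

Naïve |-125.648 − 130.006| = 255.654° > 180°, so the shorter arc goes the other way round — across 180°.
Signed shortest Δλ = ((-125.648 − 130.006 + 180) mod 360) − 180 = 104.346°.
Going east by 104.346° from +130.006° passes through 180° before reaching -125.648°.

Yes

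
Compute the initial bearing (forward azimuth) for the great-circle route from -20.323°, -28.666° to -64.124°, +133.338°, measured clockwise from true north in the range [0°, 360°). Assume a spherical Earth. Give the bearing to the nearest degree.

Δλ = 133.338 − -28.666 = 162.004°.
θ = atan2( sin Δλ · cos φ₂ , cos φ₁ · sin φ₂ − sin φ₁ · cos φ₂ · cos Δλ )
  = atan2(0.13483, -0.98789) = 172.228° → normalised to [0°, 360°): 172.228°.

172°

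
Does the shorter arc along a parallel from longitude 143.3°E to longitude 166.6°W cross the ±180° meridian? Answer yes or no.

Yes

Naïve |-166.6 − 143.3| = 309.9° > 180°, so the shorter arc goes the other way round — across 180°.
Signed shortest Δλ = ((-166.6 − 143.3 + 180) mod 360) − 180 = 50.1°.
Going east by 50.1° from +143.3° passes through 180° before reaching -166.6°.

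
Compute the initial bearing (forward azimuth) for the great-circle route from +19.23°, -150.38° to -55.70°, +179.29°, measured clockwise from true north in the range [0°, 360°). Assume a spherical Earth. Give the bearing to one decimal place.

Δλ = 179.29 − -150.38 = 329.67°; wrapped into (−180°, 180°]: -30.33°.
θ = atan2( sin Δλ · cos φ₂ , cos φ₁ · sin φ₂ − sin φ₁ · cos φ₂ · cos Δλ )
  = atan2(-0.28457, -0.94021) = -163.161° → normalised to [0°, 360°): 196.839°.

196.8°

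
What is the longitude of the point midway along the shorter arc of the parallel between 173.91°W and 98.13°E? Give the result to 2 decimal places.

142.11°E

Signed shortest Δλ from -173.91° to +98.13° is -87.96°.
Midpoint longitude = -173.91° + (-87.96°)/2 = -173.91° − 43.98° = -217.89°.
Normalise into (−180°, 180°]: +142.11°.
(The naïve average (-173.91 + +98.13)/2 = -37.89° is on the wrong side of the globe.)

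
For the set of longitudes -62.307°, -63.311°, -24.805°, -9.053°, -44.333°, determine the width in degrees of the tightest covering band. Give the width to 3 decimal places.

Sort the longitudes: -63.311°, -62.307°, -44.333°, -24.805°, -9.053°.
Eastward gaps between consecutive values (wrapping around): 1.004°, 17.974°, 19.528°, 15.752°, 305.742°.
Largest gap = 305.742° ⇒ minimal covering band is its complement: 360° − 305.742° = 54.258°.
Band runs from -63.311° eastward to -9.053°.

54.258°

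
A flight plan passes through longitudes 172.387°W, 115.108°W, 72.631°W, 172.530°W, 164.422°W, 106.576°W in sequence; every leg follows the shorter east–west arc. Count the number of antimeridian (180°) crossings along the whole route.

Leg 1: -172.387° → -115.108°, shortest Δλ = 57.279° (east) — does not cross 180°.
Leg 2: -115.108° → -72.631°, shortest Δλ = 42.477° (east) — does not cross 180°.
Leg 3: -72.631° → -172.530°, shortest Δλ = -99.899° (west) — does not cross 180°.
Leg 4: -172.530° → -164.422°, shortest Δλ = 8.108° (east) — does not cross 180°.
Leg 5: -164.422° → -106.576°, shortest Δλ = 57.846° (east) — does not cross 180°.
Total crossings: 0.

0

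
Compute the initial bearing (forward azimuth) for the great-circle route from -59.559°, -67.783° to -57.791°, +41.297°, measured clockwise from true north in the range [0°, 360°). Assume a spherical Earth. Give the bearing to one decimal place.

Δλ = 41.297 − -67.783 = 109.080°.
θ = atan2( sin Δλ · cos φ₂ , cos φ₁ · sin φ₂ − sin φ₁ · cos φ₂ · cos Δλ )
  = atan2(0.50373, -0.57890) = 138.972° → normalised to [0°, 360°): 138.972°.

139.0°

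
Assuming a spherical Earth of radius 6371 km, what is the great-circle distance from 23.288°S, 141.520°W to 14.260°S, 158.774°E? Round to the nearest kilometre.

6324 km

Δλ = 158.774 − -141.520 = 300.294°; wrapped into (−180°, 180°]: -59.706°.
Δφ = -14.260 − -23.288 = 9.028°.
a = sin²(Δφ/2) + cos φ₁ · cos φ₂ · sin²(Δλ/2) = 0.226776.
c = 2·atan2(√a, √(1−a)) = 0.99268 rad → d = 6371·c ≈ 6324.36 km.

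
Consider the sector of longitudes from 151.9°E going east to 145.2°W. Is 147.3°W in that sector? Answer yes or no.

Yes

Band width going east from +151.9° to -145.2°: ((-145.2 − 151.9) mod 360) = 62.9°.
Offset of -147.3° east of the west edge: ((-147.3 − 151.9) mod 360) = 60.8°.
60.8° ≤ 62.9° ⇒ inside.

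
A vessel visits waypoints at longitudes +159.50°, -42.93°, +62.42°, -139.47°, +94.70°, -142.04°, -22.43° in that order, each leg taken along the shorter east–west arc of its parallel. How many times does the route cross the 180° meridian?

4

Leg 1: +159.50° → -42.93°, shortest Δλ = 157.57° (east) — crosses 180°.
Leg 2: -42.93° → +62.42°, shortest Δλ = 105.35° (east) — does not cross 180°.
Leg 3: +62.42° → -139.47°, shortest Δλ = 158.11° (east) — crosses 180°.
Leg 4: -139.47° → +94.70°, shortest Δλ = -125.83° (west) — crosses 180°.
Leg 5: +94.70° → -142.04°, shortest Δλ = 123.26° (east) — crosses 180°.
Leg 6: -142.04° → -22.43°, shortest Δλ = 119.61° (east) — does not cross 180°.
Total crossings: 4.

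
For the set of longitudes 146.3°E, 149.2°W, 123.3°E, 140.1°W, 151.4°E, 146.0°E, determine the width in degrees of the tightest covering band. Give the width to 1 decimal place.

Sort the longitudes: -149.2°, -140.1°, +123.3°, +146.0°, +146.3°, +151.4°.
Eastward gaps between consecutive values (wrapping around): 9.1°, 263.4°, 22.7°, 0.3°, 5.1°, 59.4°.
Largest gap = 263.4° ⇒ minimal covering band is its complement: 360° − 263.4° = 96.6°.
Band runs from +123.3° eastward to -140.1°, crossing the antimeridian.

96.6°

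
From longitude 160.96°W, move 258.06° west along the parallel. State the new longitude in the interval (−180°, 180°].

59.02°W

Start at -160.96°; shift −258.06° → -419.02°.
-419.02° lies outside (−180°, 180°]; add 360° → -59.02°.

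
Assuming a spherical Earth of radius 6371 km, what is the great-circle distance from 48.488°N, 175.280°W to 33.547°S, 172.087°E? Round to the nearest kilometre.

9208 km

Δλ = 172.087 − -175.280 = 347.367°; wrapped into (−180°, 180°]: -12.633°.
Δφ = -33.547 − 48.488 = -82.035°.
a = sin²(Δφ/2) + cos φ₁ · cos φ₂ · sin²(Δλ/2) = 0.437402.
c = 2·atan2(√a, √(1−a)) = 1.44527 rad → d = 6371·c ≈ 9207.82 km.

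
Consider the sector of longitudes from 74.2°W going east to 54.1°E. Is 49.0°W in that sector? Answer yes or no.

Band width going east from -74.2° to +54.1°: ((54.1 − -74.2) mod 360) = 128.3°.
Offset of -49.0° east of the west edge: ((-49.0 − -74.2) mod 360) = 25.2°.
25.2° ≤ 128.3° ⇒ inside.

Yes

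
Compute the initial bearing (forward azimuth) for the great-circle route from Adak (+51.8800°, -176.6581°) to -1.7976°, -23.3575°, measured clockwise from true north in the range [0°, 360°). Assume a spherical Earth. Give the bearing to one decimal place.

Δλ = -23.3575 − -176.6581 = 153.3006°.
θ = atan2( sin Δλ · cos φ₂ , cos φ₁ · sin φ₂ − sin φ₁ · cos φ₂ · cos Δλ )
  = atan2(0.44909, 0.68313) = 33.321° → normalised to [0°, 360°): 33.321°.

33.3°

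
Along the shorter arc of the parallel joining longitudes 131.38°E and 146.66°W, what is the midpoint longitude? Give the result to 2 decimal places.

172.36°E

Signed shortest Δλ from +131.38° to -146.66° is +81.96°.
Midpoint longitude = +131.38° + (+81.96°)/2 = +131.38° + 40.98° = +172.36°.
(The naïve average (+131.38 + -146.66)/2 = -7.64° is on the wrong side of the globe.)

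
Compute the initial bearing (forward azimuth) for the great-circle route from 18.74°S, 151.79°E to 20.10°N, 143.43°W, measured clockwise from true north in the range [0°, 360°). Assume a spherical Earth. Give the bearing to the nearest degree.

Δλ = -143.43 − 151.79 = -295.22°; wrapped into (−180°, 180°]: 64.78°.
θ = atan2( sin Δλ · cos φ₂ , cos φ₁ · sin φ₂ − sin φ₁ · cos φ₂ · cos Δλ )
  = atan2(0.84958, 0.45400) = 61.881° → normalised to [0°, 360°): 61.881°.

62°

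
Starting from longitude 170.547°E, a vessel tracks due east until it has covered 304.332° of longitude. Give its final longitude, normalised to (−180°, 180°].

114.879°E

Start at +170.547°; shift +304.332° → +474.879°.
+474.879° lies outside (−180°, 180°]; subtract 360° → +114.879°.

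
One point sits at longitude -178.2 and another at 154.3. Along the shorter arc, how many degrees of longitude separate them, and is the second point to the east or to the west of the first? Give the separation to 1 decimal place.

27.5° west

Raw difference: 154.3 − -178.2 = 332.5°.
Normalise into (−180°, 180°]: 332.5° − 360° = -27.5°.
Negative ⇒ the second point lies to the west; separation 27.5°.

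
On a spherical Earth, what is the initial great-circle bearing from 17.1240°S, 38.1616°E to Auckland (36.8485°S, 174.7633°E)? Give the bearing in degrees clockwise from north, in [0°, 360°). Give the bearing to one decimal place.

Δλ = 174.7633 − 38.1616 = 136.6017°.
θ = atan2( sin Δλ · cos φ₂ , cos φ₁ · sin φ₂ − sin φ₁ · cos φ₂ · cos Δλ )
  = atan2(0.54981, -0.74432) = 143.548° → normalised to [0°, 360°): 143.548°.

143.5°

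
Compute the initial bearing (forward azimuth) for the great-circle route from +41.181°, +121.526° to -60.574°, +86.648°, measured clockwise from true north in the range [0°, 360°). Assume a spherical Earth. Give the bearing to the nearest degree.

Δλ = 86.648 − 121.526 = -34.878°.
θ = atan2( sin Δλ · cos φ₂ , cos φ₁ · sin φ₂ − sin φ₁ · cos φ₂ · cos Δλ )
  = atan2(-0.28094, -0.92092) = -163.035° → normalised to [0°, 360°): 196.965°.

197°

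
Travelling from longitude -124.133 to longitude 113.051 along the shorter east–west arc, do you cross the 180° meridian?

Naïve |113.051 − -124.133| = 237.184° > 180°, so the shorter arc goes the other way round — across 180°.
Signed shortest Δλ = ((113.051 − -124.133 + 180) mod 360) − 180 = -122.816°.
Going west by 122.816° from -124.133° passes through 180° before reaching +113.051°.

Yes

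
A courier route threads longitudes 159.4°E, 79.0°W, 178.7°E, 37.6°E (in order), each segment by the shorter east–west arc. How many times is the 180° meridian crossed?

2

Leg 1: +159.4° → -79.0°, shortest Δλ = 121.6° (east) — crosses 180°.
Leg 2: -79.0° → +178.7°, shortest Δλ = -102.3° (west) — crosses 180°.
Leg 3: +178.7° → +37.6°, shortest Δλ = -141.1° (west) — does not cross 180°.
Total crossings: 2.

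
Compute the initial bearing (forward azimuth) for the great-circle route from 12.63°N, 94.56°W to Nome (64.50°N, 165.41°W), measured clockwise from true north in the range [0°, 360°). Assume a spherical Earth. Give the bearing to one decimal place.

Δλ = -165.41 − -94.56 = -70.85°.
θ = atan2( sin Δλ · cos φ₂ , cos φ₁ · sin φ₂ − sin φ₁ · cos φ₂ · cos Δλ )
  = atan2(-0.40669, 0.84987) = -25.573° → normalised to [0°, 360°): 334.427°.

334.4°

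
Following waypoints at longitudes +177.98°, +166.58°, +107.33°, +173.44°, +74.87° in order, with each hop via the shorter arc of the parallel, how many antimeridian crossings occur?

Leg 1: +177.98° → +166.58°, shortest Δλ = -11.4° (west) — does not cross 180°.
Leg 2: +166.58° → +107.33°, shortest Δλ = -59.25° (west) — does not cross 180°.
Leg 3: +107.33° → +173.44°, shortest Δλ = 66.11° (east) — does not cross 180°.
Leg 4: +173.44° → +74.87°, shortest Δλ = -98.57° (west) — does not cross 180°.
Total crossings: 0.

0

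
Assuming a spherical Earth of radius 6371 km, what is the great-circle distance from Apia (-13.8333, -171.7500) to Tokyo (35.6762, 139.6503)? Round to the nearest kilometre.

7509 km

Δλ = 139.6503 − -171.7500 = 311.4003°; wrapped into (−180°, 180°]: -48.5997°.
Δφ = 35.6762 − -13.8333 = 49.5095°.
a = sin²(Δφ/2) + cos φ₁ · cos φ₂ · sin²(Δλ/2) = 0.308910.
c = 2·atan2(√a, √(1−a)) = 1.17864 rad → d = 6371·c ≈ 7509.13 km.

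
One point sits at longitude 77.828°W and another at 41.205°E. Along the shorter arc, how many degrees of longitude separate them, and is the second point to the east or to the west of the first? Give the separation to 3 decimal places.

119.033° east

Raw difference: 41.205 − -77.828 = 119.033°.
Normalise into (−180°, 180°]: 119.033° stays 119.033°.
Positive ⇒ the second point lies to the east; separation 119.033°.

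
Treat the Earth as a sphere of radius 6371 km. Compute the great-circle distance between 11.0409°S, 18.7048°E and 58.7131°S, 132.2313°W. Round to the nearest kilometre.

11828 km

Δλ = -132.2313 − 18.7048 = -150.9361°.
Δφ = -58.7131 − -11.0409 = -47.6722°.
a = sin²(Δφ/2) + cos φ₁ · cos φ₂ · sin²(Δλ/2) = 0.640934.
c = 2·atan2(√a, √(1−a)) = 1.85654 rad → d = 6371·c ≈ 11828.00 km.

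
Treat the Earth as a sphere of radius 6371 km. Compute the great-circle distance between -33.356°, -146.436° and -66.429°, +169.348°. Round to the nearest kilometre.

Δλ = 169.348 − -146.436 = 315.784°; wrapped into (−180°, 180°]: -44.216°.
Δφ = -66.429 − -33.356 = -33.073°.
a = sin²(Δφ/2) + cos φ₁ · cos φ₂ · sin²(Δλ/2) = 0.128322.
c = 2·atan2(√a, √(1−a)) = 0.73272 rad → d = 6371·c ≈ 4668.18 km.

4668 km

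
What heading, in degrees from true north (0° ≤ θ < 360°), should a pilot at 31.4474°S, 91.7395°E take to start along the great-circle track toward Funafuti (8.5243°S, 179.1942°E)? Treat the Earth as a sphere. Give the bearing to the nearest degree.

96°

Δλ = 179.1942 − 91.7395 = 87.4547°.
θ = atan2( sin Δλ · cos φ₂ , cos φ₁ · sin φ₂ − sin φ₁ · cos φ₂ · cos Δλ )
  = atan2(0.98798, -0.10354) = 95.983° → normalised to [0°, 360°): 95.983°.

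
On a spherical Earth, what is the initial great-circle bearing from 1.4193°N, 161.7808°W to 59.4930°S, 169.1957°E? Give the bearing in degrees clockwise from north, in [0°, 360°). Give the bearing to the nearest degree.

196°

Δλ = 169.1957 − -161.7808 = 330.9765°; wrapped into (−180°, 180°]: -29.0235°.
θ = atan2( sin Δλ · cos φ₂ , cos φ₁ · sin φ₂ − sin φ₁ · cos φ₂ · cos Δλ )
  = atan2(-0.24629, -0.87230) = -164.233° → normalised to [0°, 360°): 195.767°.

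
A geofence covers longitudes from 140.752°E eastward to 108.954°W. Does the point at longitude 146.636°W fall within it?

Yes

Band width going east from +140.752° to -108.954°: ((-108.954 − 140.752) mod 360) = 110.294°.
Offset of -146.636° east of the west edge: ((-146.636 − 140.752) mod 360) = 72.612°.
72.612° ≤ 110.294° ⇒ inside.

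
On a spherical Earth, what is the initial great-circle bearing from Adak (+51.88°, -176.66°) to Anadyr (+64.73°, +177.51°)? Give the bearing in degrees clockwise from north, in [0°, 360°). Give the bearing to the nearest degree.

Δλ = 177.51 − -176.66 = 354.17°; wrapped into (−180°, 180°]: -5.83°.
θ = atan2( sin Δλ · cos φ₂ , cos φ₁ · sin φ₂ − sin φ₁ · cos φ₂ · cos Δλ )
  = atan2(-0.04336, 0.22414) = -10.949° → normalised to [0°, 360°): 349.051°.

349°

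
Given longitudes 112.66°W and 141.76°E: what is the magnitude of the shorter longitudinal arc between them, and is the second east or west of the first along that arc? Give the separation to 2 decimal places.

Raw difference: 141.76 − -112.66 = 254.42°.
Normalise into (−180°, 180°]: 254.42° − 360° = -105.58°.
Negative ⇒ the second point lies to the west; separation 105.58°.

105.58° west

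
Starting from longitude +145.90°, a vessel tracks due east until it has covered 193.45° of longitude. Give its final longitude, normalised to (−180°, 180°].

-20.65°

Start at +145.90°; shift +193.45° → +339.35°.
+339.35° lies outside (−180°, 180°]; subtract 360° → -20.65°.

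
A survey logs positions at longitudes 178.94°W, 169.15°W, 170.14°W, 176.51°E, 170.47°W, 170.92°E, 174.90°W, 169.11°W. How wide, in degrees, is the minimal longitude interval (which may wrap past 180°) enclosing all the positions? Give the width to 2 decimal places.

Sort the longitudes: -178.94°, -174.90°, -170.47°, -170.14°, -169.15°, -169.11°, +170.92°, +176.51°.
Eastward gaps between consecutive values (wrapping around): 4.04°, 4.43°, 0.33°, 0.99°, 0.04°, 340.03°, 5.59°, 4.55°.
Largest gap = 340.03° ⇒ minimal covering band is its complement: 360° − 340.03° = 19.97°.
Band runs from +170.92° eastward to -169.11°, crossing the antimeridian.

19.97°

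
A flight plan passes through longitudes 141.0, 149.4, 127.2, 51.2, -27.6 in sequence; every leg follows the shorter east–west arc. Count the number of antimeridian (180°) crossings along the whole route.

0

Leg 1: +141.0° → +149.4°, shortest Δλ = 8.4° (east) — does not cross 180°.
Leg 2: +149.4° → +127.2°, shortest Δλ = -22.2° (west) — does not cross 180°.
Leg 3: +127.2° → +51.2°, shortest Δλ = -76.0° (west) — does not cross 180°.
Leg 4: +51.2° → -27.6°, shortest Δλ = -78.8° (west) — does not cross 180°.
Total crossings: 0.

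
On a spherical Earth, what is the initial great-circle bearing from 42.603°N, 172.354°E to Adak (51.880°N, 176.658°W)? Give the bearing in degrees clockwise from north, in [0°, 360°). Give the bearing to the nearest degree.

Δλ = -176.658 − 172.354 = -349.012°; wrapped into (−180°, 180°]: 10.988°.
θ = atan2( sin Δλ · cos φ₂ , cos φ₁ · sin φ₂ − sin φ₁ · cos φ₂ · cos Δλ )
  = atan2(0.11766, 0.16887) = 34.867° → normalised to [0°, 360°): 34.867°.

35°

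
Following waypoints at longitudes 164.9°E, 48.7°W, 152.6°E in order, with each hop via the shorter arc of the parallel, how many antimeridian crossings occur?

2

Leg 1: +164.9° → -48.7°, shortest Δλ = 146.4° (east) — crosses 180°.
Leg 2: -48.7° → +152.6°, shortest Δλ = -158.7° (west) — crosses 180°.
Total crossings: 2.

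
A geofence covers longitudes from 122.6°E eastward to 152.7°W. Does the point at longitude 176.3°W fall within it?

Band width going east from +122.6° to -152.7°: ((-152.7 − 122.6) mod 360) = 84.7°.
Offset of -176.3° east of the west edge: ((-176.3 − 122.6) mod 360) = 61.1°.
61.1° ≤ 84.7° ⇒ inside.

Yes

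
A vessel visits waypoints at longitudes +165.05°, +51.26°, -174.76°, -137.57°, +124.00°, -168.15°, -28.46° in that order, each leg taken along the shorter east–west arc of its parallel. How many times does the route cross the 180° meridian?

3

Leg 1: +165.05° → +51.26°, shortest Δλ = -113.79° (west) — does not cross 180°.
Leg 2: +51.26° → -174.76°, shortest Δλ = 133.98° (east) — crosses 180°.
Leg 3: -174.76° → -137.57°, shortest Δλ = 37.19° (east) — does not cross 180°.
Leg 4: -137.57° → +124.00°, shortest Δλ = -98.43° (west) — crosses 180°.
Leg 5: +124.00° → -168.15°, shortest Δλ = 67.85° (east) — crosses 180°.
Leg 6: -168.15° → -28.46°, shortest Δλ = 139.69° (east) — does not cross 180°.
Total crossings: 3.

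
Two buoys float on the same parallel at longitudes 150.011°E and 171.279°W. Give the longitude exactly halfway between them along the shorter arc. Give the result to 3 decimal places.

Signed shortest Δλ from +150.011° to -171.279° is +38.710°.
Midpoint longitude = +150.011° + (+38.710°)/2 = +150.011° + 19.355° = +169.366°.
(The naïve average (+150.011 + -171.279)/2 = -10.634° is on the wrong side of the globe.)

169.366°E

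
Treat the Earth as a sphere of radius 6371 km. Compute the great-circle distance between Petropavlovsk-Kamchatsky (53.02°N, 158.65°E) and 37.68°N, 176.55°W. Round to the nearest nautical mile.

Δλ = -176.55 − 158.65 = -335.20°; wrapped into (−180°, 180°]: 24.80°.
Δφ = 37.68 − 53.02 = -15.34°.
a = sin²(Δφ/2) + cos φ₁ · cos φ₂ · sin²(Δλ/2) = 0.039766.
c = 2·atan2(√a, √(1−a)) = 0.40152 rad → d = 6371·c ≈ 2558.09 km ≈ 1381.26 nmi.

1381 nmi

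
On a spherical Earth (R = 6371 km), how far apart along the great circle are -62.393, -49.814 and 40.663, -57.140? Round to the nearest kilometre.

Δλ = -57.140 − -49.814 = -7.326°.
Δφ = 40.663 − -62.393 = 103.056°.
a = sin²(Δφ/2) + cos φ₁ · cos φ₂ · sin²(Δλ/2) = 0.614386.
c = 2·atan2(√a, √(1−a)) = 1.80161 rad → d = 6371·c ≈ 11478.08 km.

11478 km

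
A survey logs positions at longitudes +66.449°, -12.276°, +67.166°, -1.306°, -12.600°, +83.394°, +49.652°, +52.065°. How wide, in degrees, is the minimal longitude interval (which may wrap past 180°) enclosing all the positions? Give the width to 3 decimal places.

Sort the longitudes: -12.600°, -12.276°, -1.306°, +49.652°, +52.065°, +66.449°, +67.166°, +83.394°.
Eastward gaps between consecutive values (wrapping around): 0.324°, 10.970°, 50.958°, 2.413°, 14.384°, 0.717°, 16.228°, 264.006°.
Largest gap = 264.006° ⇒ minimal covering band is its complement: 360° − 264.006° = 95.994°.
Band runs from -12.600° eastward to +83.394°.

95.994°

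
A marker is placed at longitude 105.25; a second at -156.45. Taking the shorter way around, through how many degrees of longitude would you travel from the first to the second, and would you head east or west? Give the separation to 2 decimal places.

98.30° east

Raw difference: -156.45 − 105.25 = -261.7°.
Normalise into (−180°, 180°]: -261.7° + 360° = 98.3°.
Positive ⇒ the second point lies to the east; separation 98.30°.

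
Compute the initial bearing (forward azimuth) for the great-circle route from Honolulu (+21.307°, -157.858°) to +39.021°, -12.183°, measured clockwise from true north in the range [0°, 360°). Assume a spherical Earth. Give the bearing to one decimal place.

28.1°

Δλ = -12.183 − -157.858 = 145.675°.
θ = atan2( sin Δλ · cos φ₂ , cos φ₁ · sin φ₂ − sin φ₁ · cos φ₂ · cos Δλ )
  = atan2(0.43809, 0.81971) = 28.122° → normalised to [0°, 360°): 28.122°.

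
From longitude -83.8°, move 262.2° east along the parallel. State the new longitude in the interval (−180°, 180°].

+178.4°

Start at -83.8°; shift +262.2° → +178.4°.
+178.4° already lies in (−180°, 180°].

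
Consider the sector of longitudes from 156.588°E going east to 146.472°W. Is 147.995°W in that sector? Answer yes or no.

Band width going east from +156.588° to -146.472°: ((-146.472 − 156.588) mod 360) = 56.940°.
Offset of -147.995° east of the west edge: ((-147.995 − 156.588) mod 360) = 55.417°.
55.417° ≤ 56.940° ⇒ inside.

Yes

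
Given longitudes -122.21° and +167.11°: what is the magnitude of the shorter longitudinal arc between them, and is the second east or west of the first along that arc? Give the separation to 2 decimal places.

Raw difference: 167.11 − -122.21 = 289.32°.
Normalise into (−180°, 180°]: 289.32° − 360° = -70.68°.
Negative ⇒ the second point lies to the west; separation 70.68°.

70.68° west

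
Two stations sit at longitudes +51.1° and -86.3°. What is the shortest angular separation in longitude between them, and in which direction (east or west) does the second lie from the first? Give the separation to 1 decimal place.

Raw difference: -86.3 − 51.1 = -137.4°.
Normalise into (−180°, 180°]: -137.4° stays -137.4°.
Negative ⇒ the second point lies to the west; separation 137.4°.

137.4° west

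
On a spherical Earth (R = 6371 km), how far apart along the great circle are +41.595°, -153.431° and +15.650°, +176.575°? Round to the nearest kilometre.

4070 km

Δλ = 176.575 − -153.431 = 330.006°; wrapped into (−180°, 180°]: -29.994°.
Δφ = 15.650 − 41.595 = -25.945°.
a = sin²(Δφ/2) + cos φ₁ · cos φ₂ · sin²(Δλ/2) = 0.098614.
c = 2·atan2(√a, √(1−a)) = 0.63887 rad → d = 6371·c ≈ 4070.21 km.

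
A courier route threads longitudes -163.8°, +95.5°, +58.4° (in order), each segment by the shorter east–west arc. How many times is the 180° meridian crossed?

Leg 1: -163.8° → +95.5°, shortest Δλ = -100.7° (west) — crosses 180°.
Leg 2: +95.5° → +58.4°, shortest Δλ = -37.1° (west) — does not cross 180°.
Total crossings: 1.

1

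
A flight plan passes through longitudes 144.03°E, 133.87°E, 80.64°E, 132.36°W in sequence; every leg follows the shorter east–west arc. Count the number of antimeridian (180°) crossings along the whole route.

1

Leg 1: +144.03° → +133.87°, shortest Δλ = -10.16° (west) — does not cross 180°.
Leg 2: +133.87° → +80.64°, shortest Δλ = -53.23° (west) — does not cross 180°.
Leg 3: +80.64° → -132.36°, shortest Δλ = 147.0° (east) — crosses 180°.
Total crossings: 1.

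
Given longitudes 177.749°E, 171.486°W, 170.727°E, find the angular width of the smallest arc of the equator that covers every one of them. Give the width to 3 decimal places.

Sort the longitudes: -171.486°, +170.727°, +177.749°.
Eastward gaps between consecutive values (wrapping around): 342.213°, 7.022°, 10.765°.
Largest gap = 342.213° ⇒ minimal covering band is its complement: 360° − 342.213° = 17.787°.
Band runs from +170.727° eastward to -171.486°, crossing the antimeridian.

17.787°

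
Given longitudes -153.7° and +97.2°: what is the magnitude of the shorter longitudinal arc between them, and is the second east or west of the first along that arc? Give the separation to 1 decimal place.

109.1° west

Raw difference: 97.2 − -153.7 = 250.9°.
Normalise into (−180°, 180°]: 250.9° − 360° = -109.1°.
Negative ⇒ the second point lies to the west; separation 109.1°.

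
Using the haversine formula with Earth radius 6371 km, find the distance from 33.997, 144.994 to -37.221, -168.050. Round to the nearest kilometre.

9290 km

Δλ = -168.050 − 144.994 = -313.044°; wrapped into (−180°, 180°]: 46.956°.
Δφ = -37.221 − 33.997 = -71.218°.
a = sin²(Δφ/2) + cos φ₁ · cos φ₂ · sin²(Δλ/2) = 0.443802.
c = 2·atan2(√a, √(1−a)) = 1.45816 rad → d = 6371·c ≈ 9289.95 km.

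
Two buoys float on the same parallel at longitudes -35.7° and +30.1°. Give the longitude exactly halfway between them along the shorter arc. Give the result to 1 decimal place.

Signed shortest Δλ from -35.7° to +30.1° is +65.8°.
Midpoint longitude = -35.7° + (+65.8°)/2 = -35.7° + 32.9° = -2.8°.

-2.8°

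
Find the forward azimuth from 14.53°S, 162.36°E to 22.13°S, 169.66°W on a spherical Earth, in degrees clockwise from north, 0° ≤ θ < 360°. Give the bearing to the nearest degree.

110°

Δλ = -169.66 − 162.36 = -332.02°; wrapped into (−180°, 180°]: 27.98°.
θ = atan2( sin Δλ · cos φ₂ , cos φ₁ · sin φ₂ − sin φ₁ · cos φ₂ · cos Δλ )
  = atan2(0.43460, -0.15942) = 110.144° → normalised to [0°, 360°): 110.144°.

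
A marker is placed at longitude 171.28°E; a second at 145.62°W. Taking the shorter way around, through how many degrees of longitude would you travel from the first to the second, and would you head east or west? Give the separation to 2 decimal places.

43.10° east

Raw difference: -145.62 − 171.28 = -316.9°.
Normalise into (−180°, 180°]: -316.9° + 360° = 43.1°.
Positive ⇒ the second point lies to the east; separation 43.10°.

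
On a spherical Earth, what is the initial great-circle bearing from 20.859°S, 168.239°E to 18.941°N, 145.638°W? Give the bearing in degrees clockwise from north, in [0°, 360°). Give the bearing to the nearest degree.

52°

Δλ = -145.638 − 168.239 = -313.877°; wrapped into (−180°, 180°]: 46.123°.
θ = atan2( sin Δλ · cos φ₂ , cos φ₁ · sin φ₂ − sin φ₁ · cos φ₂ · cos Δλ )
  = atan2(0.68180, 0.53675) = 51.788° → normalised to [0°, 360°): 51.788°.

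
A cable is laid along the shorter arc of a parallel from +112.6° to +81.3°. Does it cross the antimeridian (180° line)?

No

Signed shortest Δλ = ((81.3 − 112.6 + 180) mod 360) − 180 = -31.3°.
Going west by 31.3° from +112.6° reaches +81.3° without touching 180°.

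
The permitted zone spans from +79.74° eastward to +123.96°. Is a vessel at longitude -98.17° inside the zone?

No

Band width going east from +79.74° to +123.96°: ((123.96 − 79.74) mod 360) = 44.22°.
Offset of -98.17° east of the west edge: ((-98.17 − 79.74) mod 360) = 182.09°.
182.09° > 44.22° ⇒ outside.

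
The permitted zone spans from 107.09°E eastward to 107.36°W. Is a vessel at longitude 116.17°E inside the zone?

Band width going east from +107.09° to -107.36°: ((-107.36 − 107.09) mod 360) = 145.55°.
Offset of +116.17° east of the west edge: ((116.17 − 107.09) mod 360) = 9.08°.
9.08° ≤ 145.55° ⇒ inside.

Yes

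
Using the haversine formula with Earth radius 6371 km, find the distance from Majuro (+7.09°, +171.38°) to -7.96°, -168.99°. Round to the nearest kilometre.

Δλ = -168.99 − 171.38 = -340.37°; wrapped into (−180°, 180°]: 19.63°.
Δφ = -7.96 − 7.09 = -15.05°.
a = sin²(Δφ/2) + cos φ₁ · cos φ₂ · sin²(Δλ/2) = 0.045709.
c = 2·atan2(√a, √(1−a)) = 0.43092 rad → d = 6371·c ≈ 2745.40 km.

2745 km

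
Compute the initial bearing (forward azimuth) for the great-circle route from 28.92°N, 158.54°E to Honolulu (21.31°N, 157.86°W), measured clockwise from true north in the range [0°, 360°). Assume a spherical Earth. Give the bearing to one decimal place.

Δλ = -157.86 − 158.54 = -316.40°; wrapped into (−180°, 180°]: 43.60°.
θ = atan2( sin Δλ · cos φ₂ , cos φ₁ · sin φ₂ − sin φ₁ · cos φ₂ · cos Δλ )
  = atan2(0.64247, -0.00816) = 90.728° → normalised to [0°, 360°): 90.728°.

90.7°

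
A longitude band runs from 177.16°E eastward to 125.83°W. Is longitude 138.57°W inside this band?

Band width going east from +177.16° to -125.83°: ((-125.83 − 177.16) mod 360) = 57.01°.
Offset of -138.57° east of the west edge: ((-138.57 − 177.16) mod 360) = 44.27°.
44.27° ≤ 57.01° ⇒ inside.

Yes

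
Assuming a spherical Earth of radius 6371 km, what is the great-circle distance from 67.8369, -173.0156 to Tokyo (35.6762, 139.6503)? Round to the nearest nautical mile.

Δλ = 139.6503 − -173.0156 = 312.6659°; wrapped into (−180°, 180°]: -47.3341°.
Δφ = 35.6762 − 67.8369 = -32.1607°.
a = sin²(Δφ/2) + cos φ₁ · cos φ₂ · sin²(Δλ/2) = 0.126101.
c = 2·atan2(√a, √(1−a)) = 0.72606 rad → d = 6371·c ≈ 4625.71 km ≈ 2497.68 nmi.

2498 nmi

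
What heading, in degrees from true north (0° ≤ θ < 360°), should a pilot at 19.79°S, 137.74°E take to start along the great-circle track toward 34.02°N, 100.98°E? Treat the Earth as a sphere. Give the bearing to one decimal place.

Δλ = 100.98 − 137.74 = -36.76°.
θ = atan2( sin Δλ · cos φ₂ , cos φ₁ · sin φ₂ − sin φ₁ · cos φ₂ · cos Δλ )
  = atan2(-0.49603, 0.75126) = -33.435° → normalised to [0°, 360°): 326.565°.

326.6°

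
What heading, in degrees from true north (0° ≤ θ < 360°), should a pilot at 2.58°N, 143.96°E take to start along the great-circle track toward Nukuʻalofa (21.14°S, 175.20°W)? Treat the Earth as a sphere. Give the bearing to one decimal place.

Δλ = -175.20 − 143.96 = -319.16°; wrapped into (−180°, 180°]: 40.84°.
θ = atan2( sin Δλ · cos φ₂ , cos φ₁ · sin φ₂ − sin φ₁ · cos φ₂ · cos Δλ )
  = atan2(0.60994, -0.39205) = 122.731° → normalised to [0°, 360°): 122.731°.

122.7°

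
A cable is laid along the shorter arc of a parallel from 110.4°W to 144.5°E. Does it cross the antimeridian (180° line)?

Yes

Naïve |144.5 − -110.4| = 254.9° > 180°, so the shorter arc goes the other way round — across 180°.
Signed shortest Δλ = ((144.5 − -110.4 + 180) mod 360) − 180 = -105.1°.
Going west by 105.1° from -110.4° passes through 180° before reaching +144.5°.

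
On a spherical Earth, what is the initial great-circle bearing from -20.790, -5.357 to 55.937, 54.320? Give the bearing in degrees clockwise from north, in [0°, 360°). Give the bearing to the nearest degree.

29°

Δλ = 54.320 − -5.357 = 59.677°.
θ = atan2( sin Δλ · cos φ₂ , cos φ₁ · sin φ₂ − sin φ₁ · cos φ₂ · cos Δλ )
  = atan2(0.48348, 0.87485) = 28.927° → normalised to [0°, 360°): 28.927°.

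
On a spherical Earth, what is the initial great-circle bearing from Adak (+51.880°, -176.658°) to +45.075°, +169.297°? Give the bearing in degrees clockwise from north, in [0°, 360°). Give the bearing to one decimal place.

Δλ = 169.297 − -176.658 = 345.955°; wrapped into (−180°, 180°]: -14.045°.
θ = atan2( sin Δλ · cos φ₂ , cos φ₁ · sin φ₂ − sin φ₁ · cos φ₂ · cos Δλ )
  = atan2(-0.17138, -0.10188) = -120.731° → normalised to [0°, 360°): 239.269°.

239.3°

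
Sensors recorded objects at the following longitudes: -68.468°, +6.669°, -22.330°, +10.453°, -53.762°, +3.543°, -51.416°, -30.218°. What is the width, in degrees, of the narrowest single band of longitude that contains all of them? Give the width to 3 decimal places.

78.921°

Sort the longitudes: -68.468°, -53.762°, -51.416°, -30.218°, -22.330°, +3.543°, +6.669°, +10.453°.
Eastward gaps between consecutive values (wrapping around): 14.706°, 2.346°, 21.198°, 7.888°, 25.873°, 3.126°, 3.784°, 281.079°.
Largest gap = 281.079° ⇒ minimal covering band is its complement: 360° − 281.079° = 78.921°.
Band runs from -68.468° eastward to +10.453°.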